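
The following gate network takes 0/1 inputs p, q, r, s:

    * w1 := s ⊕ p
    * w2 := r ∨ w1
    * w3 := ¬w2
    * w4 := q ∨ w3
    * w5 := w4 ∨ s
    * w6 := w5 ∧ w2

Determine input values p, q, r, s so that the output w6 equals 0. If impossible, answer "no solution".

p=1, q=1, r=0, s=1

Check with p=1, q=1, r=0, s=1:
w1 = s ⊕ p = 1 ⊕ 1 = 0
w2 = r ∨ w1 = 0 ∨ 0 = 0
w3 = ¬w2 = ¬0 = 1
w4 = q ∨ w3 = 1 ∨ 1 = 1
w5 = w4 ∨ s = 1 ∨ 1 = 1
w6 = w5 ∧ w2 = 1 ∧ 0 = 0
So w6 = 0 as required.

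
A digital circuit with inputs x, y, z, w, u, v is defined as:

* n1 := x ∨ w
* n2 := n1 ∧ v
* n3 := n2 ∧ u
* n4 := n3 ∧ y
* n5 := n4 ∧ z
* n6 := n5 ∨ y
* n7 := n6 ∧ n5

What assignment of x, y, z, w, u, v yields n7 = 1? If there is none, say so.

x=0, y=1, z=1, w=1, u=1, v=1

n7 = n6 ∧ n5 must be 1, so both n6 = 1 and n5 = 1.
Check with x=0, y=1, z=1, w=1, u=1, v=1:
n1 = x ∨ w = 0 ∨ 1 = 1
n2 = n1 ∧ v = 1 ∧ 1 = 1
n3 = n2 ∧ u = 1 ∧ 1 = 1
n4 = n3 ∧ y = 1 ∧ 1 = 1
n5 = n4 ∧ z = 1 ∧ 1 = 1
n6 = n5 ∨ y = 1 ∨ 1 = 1
n7 = n6 ∧ n5 = 1 ∧ 1 = 1
So n7 = 1 as required.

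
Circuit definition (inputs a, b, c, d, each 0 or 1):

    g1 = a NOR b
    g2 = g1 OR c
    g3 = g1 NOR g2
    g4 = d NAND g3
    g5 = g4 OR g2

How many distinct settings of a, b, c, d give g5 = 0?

g5 = g4 OR g2 must be 0, so both g4 = 0 and g2 = 0.
g4 = d NAND g3 must be 0, so both d = 1 and g3 = 1.
Satisfying assignments:
  a=0, b=1, c=0, d=1
  a=1, b=0, c=0, d=1
  a=1, b=1, c=0, d=1

3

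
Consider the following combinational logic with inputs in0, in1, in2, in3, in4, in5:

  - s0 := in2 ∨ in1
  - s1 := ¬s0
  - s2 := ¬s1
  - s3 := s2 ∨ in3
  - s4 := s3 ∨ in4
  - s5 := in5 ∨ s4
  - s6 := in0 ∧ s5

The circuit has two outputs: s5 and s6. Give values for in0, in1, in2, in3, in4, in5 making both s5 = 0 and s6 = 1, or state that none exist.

no solution exists

Across all 64 input combinations, none give both s5 = 0 and s6 = 1.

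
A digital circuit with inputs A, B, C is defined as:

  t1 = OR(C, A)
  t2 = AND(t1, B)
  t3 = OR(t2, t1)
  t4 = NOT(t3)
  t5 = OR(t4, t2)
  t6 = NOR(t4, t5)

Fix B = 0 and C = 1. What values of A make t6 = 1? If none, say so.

Check with B = 0 and C = 1 and A=1:
t1 = OR(C, A) = OR(1, 1) = 1
t2 = AND(t1, B) = AND(1, 0) = 0
t3 = OR(t2, t1) = OR(0, 1) = 1
t4 = NOT(t3) = NOT 1 = 0
t5 = OR(t4, t2) = OR(0, 0) = 0
t6 = NOR(t4, t5) = NOR(0, 0) = 1
So t6 = 1.

A=1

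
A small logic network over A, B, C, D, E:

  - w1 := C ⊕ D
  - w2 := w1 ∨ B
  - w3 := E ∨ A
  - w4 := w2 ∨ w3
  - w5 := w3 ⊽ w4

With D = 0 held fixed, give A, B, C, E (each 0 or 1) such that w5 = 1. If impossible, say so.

A=0 B=0 C=0 E=0

Check with D = 0 and A=0, B=0, C=0, E=0:
w1 = C ⊕ D = 0 ⊕ 0 = 0
w2 = w1 ∨ B = 0 ∨ 0 = 0
w3 = E ∨ A = 0 ∨ 0 = 0
w4 = w2 ∨ w3 = 0 ∨ 0 = 0
w5 = w3 ⊽ w4 = 0 ⊽ 0 = 1
So w5 = 1.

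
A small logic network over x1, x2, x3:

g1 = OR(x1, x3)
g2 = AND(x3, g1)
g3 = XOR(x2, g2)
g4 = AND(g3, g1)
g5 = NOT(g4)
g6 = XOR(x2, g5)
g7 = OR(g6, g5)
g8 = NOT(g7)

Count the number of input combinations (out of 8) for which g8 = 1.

g8 = NOT(g7) must be 1, so g7 = 0.
g7 = OR(g6, g5) must be 0, so both g6 = 0 and g5 = 0.
Satisfying assignments:
  x1=0, x2=0, x3=1
  x1=1, x2=0, x3=1

2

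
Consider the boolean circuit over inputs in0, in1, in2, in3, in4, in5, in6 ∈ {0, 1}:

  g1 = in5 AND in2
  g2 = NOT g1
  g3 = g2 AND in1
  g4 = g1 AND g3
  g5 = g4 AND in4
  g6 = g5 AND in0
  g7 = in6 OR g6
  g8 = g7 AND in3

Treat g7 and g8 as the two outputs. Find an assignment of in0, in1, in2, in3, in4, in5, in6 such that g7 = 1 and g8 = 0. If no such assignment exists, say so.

in0=0, in1=1, in2=0, in3=0, in4=0, in5=1, in6=1

Check with in0=0, in1=1, in2=0, in3=0, in4=0, in5=1, in6=1:
g1 = in5 AND in2 = 1 AND 0 = 0
g2 = NOT g1 = NOT 0 = 1
g3 = g2 AND in1 = 1 AND 1 = 1
g4 = g1 AND g3 = 0 AND 1 = 0
g5 = g4 AND in4 = 0 AND 0 = 0
g6 = g5 AND in0 = 0 AND 0 = 0
g7 = in6 OR g6 = 1 OR 0 = 1
g8 = g7 AND in3 = 1 AND 0 = 0
So g7 = 1 and g8 = 0.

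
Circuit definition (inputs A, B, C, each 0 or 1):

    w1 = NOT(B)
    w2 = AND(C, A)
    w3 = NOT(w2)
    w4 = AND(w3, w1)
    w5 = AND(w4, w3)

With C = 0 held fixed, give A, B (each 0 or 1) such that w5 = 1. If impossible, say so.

Check with C = 0 and A=0, B=0:
w1 = NOT(B) = NOT 0 = 1
w2 = AND(C, A) = AND(0, 0) = 0
w3 = NOT(w2) = NOT 0 = 1
w4 = AND(w3, w1) = AND(1, 1) = 1
w5 = AND(w4, w3) = AND(1, 1) = 1
So w5 = 1.

A=0, B=0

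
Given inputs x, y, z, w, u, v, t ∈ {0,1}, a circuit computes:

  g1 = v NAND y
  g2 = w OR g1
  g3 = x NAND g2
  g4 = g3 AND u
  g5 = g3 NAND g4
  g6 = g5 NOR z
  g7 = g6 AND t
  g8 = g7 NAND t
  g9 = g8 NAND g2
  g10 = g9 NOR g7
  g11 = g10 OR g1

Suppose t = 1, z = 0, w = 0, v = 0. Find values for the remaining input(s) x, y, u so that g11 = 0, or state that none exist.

no solution exists

With t = 1, z = 0, w = 0, v = 0 fixed, none of the 8 settings of x, y, u give g11 = 0.
For example, with x=1, y=0, u=0:
g1 = v NAND y = 0 NAND 0 = 1
g2 = w OR g1 = 0 OR 1 = 1
g3 = x NAND g2 = 1 NAND 1 = 0
g4 = g3 AND u = 0 AND 0 = 0
g5 = g3 NAND g4 = 0 NAND 0 = 1
g6 = g5 NOR z = 1 NOR 0 = 0
g7 = g6 AND t = 0 AND 1 = 0
g8 = g7 NAND t = 0 NAND 1 = 1
g9 = g8 NAND g2 = 1 NAND 1 = 0
g10 = g9 NOR g7 = 0 NOR 0 = 1
g11 = g10 OR g1 = 1 OR 1 = 1
giving g11 = 1 ≠ 0.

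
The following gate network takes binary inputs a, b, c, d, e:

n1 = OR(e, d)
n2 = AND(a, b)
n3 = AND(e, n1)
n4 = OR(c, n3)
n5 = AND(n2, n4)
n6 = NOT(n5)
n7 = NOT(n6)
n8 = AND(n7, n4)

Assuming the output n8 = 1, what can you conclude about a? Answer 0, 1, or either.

1

n8 = AND(n7, n4) must be 1, so both n7 = 1 and n4 = 1.
n7 = NOT(n6) must be 1, so n6 = 0.
n4 = OR(c, n3) must be 1, so at least one of c, n3 is 1.
Every assignment with n8 = 1 has a = 1; there are 6 such assignment(s).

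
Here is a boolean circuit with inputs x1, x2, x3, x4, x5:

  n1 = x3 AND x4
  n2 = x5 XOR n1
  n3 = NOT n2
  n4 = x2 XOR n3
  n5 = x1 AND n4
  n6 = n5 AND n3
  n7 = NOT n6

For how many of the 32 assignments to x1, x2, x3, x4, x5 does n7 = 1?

n7 = NOT n6 must be 1, so n6 = 0.
n6 = n5 AND n3 must be 0, so at least one of n5, n3 is 0.
Enumerating the 32 input combinations, 28 give n7 = 1 and 4 give n7 = 0.

28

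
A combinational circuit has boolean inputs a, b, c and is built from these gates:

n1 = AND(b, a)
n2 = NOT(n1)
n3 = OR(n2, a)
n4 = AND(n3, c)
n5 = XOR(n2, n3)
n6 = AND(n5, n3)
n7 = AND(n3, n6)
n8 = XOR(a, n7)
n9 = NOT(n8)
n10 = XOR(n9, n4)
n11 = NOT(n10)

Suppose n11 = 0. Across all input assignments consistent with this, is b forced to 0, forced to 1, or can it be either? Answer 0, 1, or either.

Both values of b occur among assignments with n11 = 0:
  b=0: a=0, b=0, c=0
  b=1: a=0, b=1, c=0

either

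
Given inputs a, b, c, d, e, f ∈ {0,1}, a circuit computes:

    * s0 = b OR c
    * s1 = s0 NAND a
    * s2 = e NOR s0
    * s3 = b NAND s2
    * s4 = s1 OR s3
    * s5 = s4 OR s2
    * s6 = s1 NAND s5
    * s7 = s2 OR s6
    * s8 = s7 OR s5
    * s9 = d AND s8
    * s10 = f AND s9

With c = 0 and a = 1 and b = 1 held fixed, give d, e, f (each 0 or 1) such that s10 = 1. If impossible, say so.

d=1, e=0, f=1

s10 = f AND s9 must be 1, so both f = 1 and s9 = 1.
Check with c = 0 and a = 1 and b = 1 and d=1, e=0, f=1:
s0 = b OR c = 1 OR 0 = 1
s1 = s0 NAND a = 1 NAND 1 = 0
s2 = e NOR s0 = 0 NOR 1 = 0
s3 = b NAND s2 = 1 NAND 0 = 1
s4 = s1 OR s3 = 0 OR 1 = 1
s5 = s4 OR s2 = 1 OR 0 = 1
s6 = s1 NAND s5 = 0 NAND 1 = 1
s7 = s2 OR s6 = 0 OR 1 = 1
s8 = s7 OR s5 = 1 OR 1 = 1
s9 = d AND s8 = 1 AND 1 = 1
s10 = f AND s9 = 1 AND 1 = 1
So s10 = 1.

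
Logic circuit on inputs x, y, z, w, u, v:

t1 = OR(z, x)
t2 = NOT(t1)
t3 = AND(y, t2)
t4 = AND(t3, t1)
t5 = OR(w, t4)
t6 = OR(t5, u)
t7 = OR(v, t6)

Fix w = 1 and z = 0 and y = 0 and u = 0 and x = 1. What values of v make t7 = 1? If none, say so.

v=1

Check with w = 1 and z = 0 and y = 0 and u = 0 and x = 1 and v=1:
t1 = OR(z, x) = OR(0, 1) = 1
t2 = NOT(t1) = NOT 1 = 0
t3 = AND(y, t2) = AND(0, 0) = 0
t4 = AND(t3, t1) = AND(0, 1) = 0
t5 = OR(w, t4) = OR(1, 0) = 1
t6 = OR(t5, u) = OR(1, 0) = 1
t7 = OR(v, t6) = OR(1, 1) = 1
So t7 = 1.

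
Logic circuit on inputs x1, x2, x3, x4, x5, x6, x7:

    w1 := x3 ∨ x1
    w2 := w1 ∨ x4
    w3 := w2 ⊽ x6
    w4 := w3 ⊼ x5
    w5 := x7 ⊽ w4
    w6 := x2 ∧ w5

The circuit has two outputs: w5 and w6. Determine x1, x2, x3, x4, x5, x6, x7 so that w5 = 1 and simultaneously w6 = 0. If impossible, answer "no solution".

Check with x1=0, x2=0, x3=0, x4=0, x5=1, x6=0, x7=0:
w1 = x3 ∨ x1 = 0 ∨ 0 = 0
w2 = w1 ∨ x4 = 0 ∨ 0 = 0
w3 = w2 ⊽ x6 = 0 ⊽ 0 = 1
w4 = w3 ⊼ x5 = 1 ⊼ 1 = 0
w5 = x7 ⊽ w4 = 0 ⊽ 0 = 1
w6 = x2 ∧ w5 = 0 ∧ 1 = 0
So w5 = 1 and w6 = 0.

x1=0, x2=0, x3=0, x4=0, x5=1, x6=0, x7=0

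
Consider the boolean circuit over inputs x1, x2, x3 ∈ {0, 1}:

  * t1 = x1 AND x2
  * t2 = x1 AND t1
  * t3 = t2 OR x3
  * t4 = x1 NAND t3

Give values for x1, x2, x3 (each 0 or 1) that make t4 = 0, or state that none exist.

t4 = x1 NAND t3 must be 0, so both x1 = 1 and t3 = 1.
Check with x1=1 x2=1 x3=0:
t1 = x1 AND x2 = 1 AND 1 = 1
t2 = x1 AND t1 = 1 AND 1 = 1
t3 = t2 OR x3 = 1 OR 0 = 1
t4 = x1 NAND t3 = 1 NAND 1 = 0
So t4 = 0 as required.

x1=1 x2=1 x3=0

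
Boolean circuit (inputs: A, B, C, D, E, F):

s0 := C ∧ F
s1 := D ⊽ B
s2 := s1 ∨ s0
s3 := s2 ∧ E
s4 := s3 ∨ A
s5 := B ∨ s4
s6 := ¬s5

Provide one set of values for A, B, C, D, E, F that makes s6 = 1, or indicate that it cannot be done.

s6 = ¬s5 must be 1, so s5 = 0.
s5 = B ∨ s4 must be 0, so both B = 0 and s4 = 0.
Check with A=0 B=0 C=0 D=1 E=1 F=1:
s0 = C ∧ F = 0 ∧ 1 = 0
s1 = D ⊽ B = 1 ⊽ 0 = 0
s2 = s1 ∨ s0 = 0 ∨ 0 = 0
s3 = s2 ∧ E = 0 ∧ 1 = 0
s4 = s3 ∨ A = 0 ∨ 0 = 0
s5 = B ∨ s4 = 0 ∨ 0 = 0
s6 = ¬s5 = ¬0 = 1
So s6 = 1 as required.

A=0 B=0 C=0 D=1 E=1 F=1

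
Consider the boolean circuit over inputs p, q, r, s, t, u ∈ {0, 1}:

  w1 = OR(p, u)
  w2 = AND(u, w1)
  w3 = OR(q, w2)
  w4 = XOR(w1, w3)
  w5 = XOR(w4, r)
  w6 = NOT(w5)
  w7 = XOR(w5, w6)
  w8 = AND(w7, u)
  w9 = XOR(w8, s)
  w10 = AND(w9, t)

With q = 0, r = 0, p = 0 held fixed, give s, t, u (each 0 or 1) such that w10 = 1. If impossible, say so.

s=1, t=1, u=0

w10 = AND(w9, t) must be 1, so both w9 = 1 and t = 1.
w9 = XOR(w8, s) must be 1, so w8 and s differ.
Check with q = 0, r = 0, p = 0 and s=1, t=1, u=0:
w1 = OR(p, u) = OR(0, 0) = 0
w2 = AND(u, w1) = AND(0, 0) = 0
w3 = OR(q, w2) = OR(0, 0) = 0
w4 = XOR(w1, w3) = XOR(0, 0) = 0
w5 = XOR(w4, r) = XOR(0, 0) = 0
w6 = NOT(w5) = NOT 0 = 1
w7 = XOR(w5, w6) = XOR(0, 1) = 1
w8 = AND(w7, u) = AND(1, 0) = 0
w9 = XOR(w8, s) = XOR(0, 1) = 1
w10 = AND(w9, t) = AND(1, 1) = 1
So w10 = 1.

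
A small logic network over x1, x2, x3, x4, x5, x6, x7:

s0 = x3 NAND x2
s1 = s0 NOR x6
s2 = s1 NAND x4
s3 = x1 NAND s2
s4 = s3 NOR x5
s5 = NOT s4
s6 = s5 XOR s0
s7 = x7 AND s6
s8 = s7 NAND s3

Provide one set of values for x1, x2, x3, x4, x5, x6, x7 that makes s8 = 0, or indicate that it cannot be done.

x1=0, x2=1, x3=1, x4=1, x5=1, x6=1, x7=1

s8 = s7 NAND s3 must be 0, so both s7 = 1 and s3 = 1.
s7 = x7 AND s6 must be 1, so both x7 = 1 and s6 = 1.
s3 = x1 NAND s2 must be 1, so at least one of x1, s2 is 0.
Check with x1=0, x2=1, x3=1, x4=1, x5=1, x6=1, x7=1:
s0 = x3 NAND x2 = 1 NAND 1 = 0
s1 = s0 NOR x6 = 0 NOR 1 = 0
s2 = s1 NAND x4 = 0 NAND 1 = 1
s3 = x1 NAND s2 = 0 NAND 1 = 1
s4 = s3 NOR x5 = 1 NOR 1 = 0
s5 = NOT s4 = NOT 0 = 1
s6 = s5 XOR s0 = 1 XOR 0 = 1
s7 = x7 AND s6 = 1 AND 1 = 1
s8 = s7 NAND s3 = 1 NAND 1 = 0
So s8 = 0 as required.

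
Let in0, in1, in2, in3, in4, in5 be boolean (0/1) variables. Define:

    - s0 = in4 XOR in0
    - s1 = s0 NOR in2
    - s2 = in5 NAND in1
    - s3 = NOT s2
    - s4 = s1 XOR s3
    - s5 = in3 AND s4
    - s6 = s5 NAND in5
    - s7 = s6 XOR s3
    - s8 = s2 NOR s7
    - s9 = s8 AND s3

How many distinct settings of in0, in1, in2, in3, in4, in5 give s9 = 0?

54

s9 = s8 AND s3 must be 0, so at least one of s8, s3 is 0.
Enumerating the 64 input combinations, 54 give s9 = 0 and 10 give s9 = 1.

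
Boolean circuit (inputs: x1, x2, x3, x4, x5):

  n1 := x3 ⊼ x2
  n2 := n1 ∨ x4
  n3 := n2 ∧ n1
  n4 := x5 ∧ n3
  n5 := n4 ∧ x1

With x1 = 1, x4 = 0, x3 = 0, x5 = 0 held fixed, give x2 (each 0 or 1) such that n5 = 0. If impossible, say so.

Check with x1 = 1, x4 = 0, x3 = 0, x5 = 0 and x2=0:
n1 = x3 ⊼ x2 = 0 ⊼ 0 = 1
n2 = n1 ∨ x4 = 1 ∨ 0 = 1
n3 = n2 ∧ n1 = 1 ∧ 1 = 1
n4 = x5 ∧ n3 = 0 ∧ 1 = 0
n5 = n4 ∧ x1 = 0 ∧ 1 = 0
So n5 = 0.

x2=0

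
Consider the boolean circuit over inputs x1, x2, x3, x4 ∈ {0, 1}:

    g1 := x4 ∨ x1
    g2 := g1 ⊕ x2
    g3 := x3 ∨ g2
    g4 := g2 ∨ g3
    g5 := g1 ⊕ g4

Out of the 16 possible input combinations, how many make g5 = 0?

g5 = g1 ⊕ g4 must be 0, so g1 and g4 are equal.
Enumerating the 16 input combinations, 10 give g5 = 0 and 6 give g5 = 1.

10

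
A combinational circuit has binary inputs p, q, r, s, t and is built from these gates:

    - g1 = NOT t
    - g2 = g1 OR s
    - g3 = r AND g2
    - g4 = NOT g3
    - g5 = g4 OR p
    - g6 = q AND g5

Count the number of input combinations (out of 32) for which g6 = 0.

g6 = q AND g5 must be 0, so at least one of q, g5 is 0.
Enumerating the 32 input combinations, 19 give g6 = 0 and 13 give g6 = 1.

19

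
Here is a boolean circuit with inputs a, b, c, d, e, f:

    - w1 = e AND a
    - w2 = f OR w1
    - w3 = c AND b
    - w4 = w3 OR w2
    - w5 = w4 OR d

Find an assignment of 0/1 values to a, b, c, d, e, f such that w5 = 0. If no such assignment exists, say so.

w5 = w4 OR d must be 0, so both w4 = 0 and d = 0.
Check with a=0, b=0, c=1, d=0, e=1, f=0:
w1 = e AND a = 1 AND 0 = 0
w2 = f OR w1 = 0 OR 0 = 0
w3 = c AND b = 1 AND 0 = 0
w4 = w3 OR w2 = 0 OR 0 = 0
w5 = w4 OR d = 0 OR 0 = 0
So w5 = 0 as required.

a=0, b=0, c=1, d=0, e=1, f=0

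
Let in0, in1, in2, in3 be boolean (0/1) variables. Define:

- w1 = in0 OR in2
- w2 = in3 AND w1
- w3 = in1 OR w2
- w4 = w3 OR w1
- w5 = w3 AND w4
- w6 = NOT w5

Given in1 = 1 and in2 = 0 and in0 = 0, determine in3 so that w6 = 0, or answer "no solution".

in3=0

w6 = NOT w5 must be 0, so w5 = 1.
Check with in1 = 1 and in2 = 0 and in0 = 0 and in3=0:
w1 = in0 OR in2 = 0 OR 0 = 0
w2 = in3 AND w1 = 0 AND 0 = 0
w3 = in1 OR w2 = 1 OR 0 = 1
w4 = w3 OR w1 = 1 OR 0 = 1
w5 = w3 AND w4 = 1 AND 1 = 1
w6 = NOT w5 = NOT 1 = 0
So w6 = 0.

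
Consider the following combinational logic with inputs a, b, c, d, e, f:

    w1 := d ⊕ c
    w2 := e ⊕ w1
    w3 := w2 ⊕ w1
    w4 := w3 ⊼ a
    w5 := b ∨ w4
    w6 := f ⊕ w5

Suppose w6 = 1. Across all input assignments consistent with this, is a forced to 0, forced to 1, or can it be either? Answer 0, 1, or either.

either

Both values of a occur among assignments with w6 = 1:
  a=0: a=0, b=0, c=0, d=0, e=0, f=0
  a=1: a=1, b=0, c=0, d=0, e=0, f=0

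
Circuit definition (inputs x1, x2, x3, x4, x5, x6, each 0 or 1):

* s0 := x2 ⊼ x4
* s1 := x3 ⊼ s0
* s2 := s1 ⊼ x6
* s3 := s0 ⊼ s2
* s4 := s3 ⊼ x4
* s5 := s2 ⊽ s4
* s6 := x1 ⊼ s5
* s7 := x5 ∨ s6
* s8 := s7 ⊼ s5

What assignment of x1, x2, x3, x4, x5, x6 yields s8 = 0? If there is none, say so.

s8 = s7 ⊼ s5 must be 0, so both s7 = 1 and s5 = 1.
Check with x1=0 x2=1 x3=0 x4=1 x5=0 x6=1:
s0 = x2 ⊼ x4 = 1 ⊼ 1 = 0
s1 = x3 ⊼ s0 = 0 ⊼ 0 = 1
s2 = s1 ⊼ x6 = 1 ⊼ 1 = 0
s3 = s0 ⊼ s2 = 0 ⊼ 0 = 1
s4 = s3 ⊼ x4 = 1 ⊼ 1 = 0
s5 = s2 ⊽ s4 = 0 ⊽ 0 = 1
s6 = x1 ⊼ s5 = 0 ⊼ 1 = 1
s7 = x5 ∨ s6 = 0 ∨ 1 = 1
s8 = s7 ⊼ s5 = 1 ⊼ 1 = 0
So s8 = 0 as required.

x1=0 x2=1 x3=0 x4=1 x5=0 x6=1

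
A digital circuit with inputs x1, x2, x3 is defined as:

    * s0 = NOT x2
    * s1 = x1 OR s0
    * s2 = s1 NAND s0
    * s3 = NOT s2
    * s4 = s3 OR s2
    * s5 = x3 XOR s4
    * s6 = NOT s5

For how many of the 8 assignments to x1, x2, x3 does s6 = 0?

4

s6 = NOT s5 must be 0, so s5 = 1.
Satisfying assignments:
  x1=0, x2=0, x3=0
  x1=0, x2=1, x3=0
  x1=1, x2=0, x3=0
  x1=1, x2=1, x3=0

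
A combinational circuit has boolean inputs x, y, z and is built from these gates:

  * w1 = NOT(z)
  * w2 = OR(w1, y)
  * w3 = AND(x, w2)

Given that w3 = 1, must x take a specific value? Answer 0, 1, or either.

w3 = AND(x, w2) must be 1, so both x = 1 and w2 = 1.
Every assignment with w3 = 1 has x = 1; there are 3 such assignment(s).
  x=1, y=0, z=0
  x=1, y=1, z=0
  x=1, y=1, z=1

1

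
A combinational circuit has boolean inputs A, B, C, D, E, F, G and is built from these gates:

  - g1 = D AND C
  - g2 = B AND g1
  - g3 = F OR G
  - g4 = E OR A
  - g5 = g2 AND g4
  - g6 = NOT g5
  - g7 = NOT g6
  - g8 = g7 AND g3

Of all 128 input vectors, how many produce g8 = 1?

g8 = g7 AND g3 must be 1, so both g7 = 1 and g3 = 1.
Enumerating the 128 input combinations, 9 give g8 = 1 and 119 give g8 = 0.

9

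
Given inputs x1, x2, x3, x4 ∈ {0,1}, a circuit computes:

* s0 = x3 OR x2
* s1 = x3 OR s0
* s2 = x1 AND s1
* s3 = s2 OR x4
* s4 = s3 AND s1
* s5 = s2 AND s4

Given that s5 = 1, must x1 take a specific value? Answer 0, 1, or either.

s5 = s2 AND s4 must be 1, so both s2 = 1 and s4 = 1.
s2 = x1 AND s1 must be 1, so both x1 = 1 and s1 = 1.
Every assignment with s5 = 1 has x1 = 1; there are 6 such assignment(s).

1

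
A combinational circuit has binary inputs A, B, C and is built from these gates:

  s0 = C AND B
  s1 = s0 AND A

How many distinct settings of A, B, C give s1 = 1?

1

s1 = s0 AND A must be 1, so both s0 = 1 and A = 1.
s0 = C AND B must be 1, so both C = 1 and B = 1.
Satisfying assignments:
  A=1, B=1, C=1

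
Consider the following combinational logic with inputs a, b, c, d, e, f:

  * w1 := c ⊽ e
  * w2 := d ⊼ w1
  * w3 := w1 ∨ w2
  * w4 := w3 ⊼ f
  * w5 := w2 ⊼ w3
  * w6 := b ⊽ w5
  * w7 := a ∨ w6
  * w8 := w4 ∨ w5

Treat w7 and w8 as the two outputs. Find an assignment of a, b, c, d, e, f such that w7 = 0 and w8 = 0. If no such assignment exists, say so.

a=0, b=1, c=1, d=0, e=1, f=1

Check with a=0, b=1, c=1, d=0, e=1, f=1:
w1 = c ⊽ e = 1 ⊽ 1 = 0
w2 = d ⊼ w1 = 0 ⊼ 0 = 1
w3 = w1 ∨ w2 = 0 ∨ 1 = 1
w4 = w3 ⊼ f = 1 ⊼ 1 = 0
w5 = w2 ⊼ w3 = 1 ⊼ 1 = 0
w6 = b ⊽ w5 = 1 ⊽ 0 = 0
w7 = a ∨ w6 = 0 ∨ 0 = 0
w8 = w4 ∨ w5 = 0 ∨ 0 = 0
So w7 = 0 and w8 = 0.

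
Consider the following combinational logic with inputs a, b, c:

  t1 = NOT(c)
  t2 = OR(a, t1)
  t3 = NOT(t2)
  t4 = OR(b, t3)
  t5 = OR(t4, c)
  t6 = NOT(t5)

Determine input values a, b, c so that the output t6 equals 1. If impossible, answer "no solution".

a=1 b=0 c=0

t6 = NOT(t5) must be 1, so t5 = 0.
t5 = OR(t4, c) must be 0, so both t4 = 0 and c = 0.
t4 = OR(b, t3) must be 0, so both b = 0 and t3 = 0.
Check with a=1 b=0 c=0:
t1 = NOT(c) = NOT 0 = 1
t2 = OR(a, t1) = OR(1, 1) = 1
t3 = NOT(t2) = NOT 1 = 0
t4 = OR(b, t3) = OR(0, 0) = 0
t5 = OR(t4, c) = OR(0, 0) = 0
t6 = NOT(t5) = NOT 0 = 1
So t6 = 1 as required.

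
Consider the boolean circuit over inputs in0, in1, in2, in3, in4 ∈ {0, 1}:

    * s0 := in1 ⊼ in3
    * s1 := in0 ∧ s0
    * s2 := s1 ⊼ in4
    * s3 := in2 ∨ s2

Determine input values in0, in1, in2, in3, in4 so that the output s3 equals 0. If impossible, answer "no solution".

Check with in0=1, in1=0, in2=0, in3=0, in4=1:
s0 = in1 ⊼ in3 = 0 ⊼ 0 = 1
s1 = in0 ∧ s0 = 1 ∧ 1 = 1
s2 = s1 ⊼ in4 = 1 ⊼ 1 = 0
s3 = in2 ∨ s2 = 0 ∨ 0 = 0
So s3 = 0 as required.

in0=1, in1=0, in2=0, in3=0, in4=1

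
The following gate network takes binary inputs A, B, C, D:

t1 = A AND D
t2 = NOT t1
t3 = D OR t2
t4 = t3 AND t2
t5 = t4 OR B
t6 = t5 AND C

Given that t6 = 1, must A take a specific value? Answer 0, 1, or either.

Both values of A occur among assignments with t6 = 1:
  A=0: A=0, B=0, C=1, D=0
  A=1: A=1, B=0, C=1, D=0

either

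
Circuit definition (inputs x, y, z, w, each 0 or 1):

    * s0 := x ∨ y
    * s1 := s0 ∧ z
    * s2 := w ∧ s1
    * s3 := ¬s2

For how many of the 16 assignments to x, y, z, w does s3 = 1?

13

s3 = ¬s2 must be 1, so s2 = 0.
Enumerating the 16 input combinations, 13 give s3 = 1 and 3 give s3 = 0.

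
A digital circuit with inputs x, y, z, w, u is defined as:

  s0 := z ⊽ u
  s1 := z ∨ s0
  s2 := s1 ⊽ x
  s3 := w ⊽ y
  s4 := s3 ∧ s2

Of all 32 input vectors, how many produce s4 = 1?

1

s4 = s3 ∧ s2 must be 1, so both s3 = 1 and s2 = 1.
Satisfying assignments:
  x=0, y=0, z=0, w=0, u=1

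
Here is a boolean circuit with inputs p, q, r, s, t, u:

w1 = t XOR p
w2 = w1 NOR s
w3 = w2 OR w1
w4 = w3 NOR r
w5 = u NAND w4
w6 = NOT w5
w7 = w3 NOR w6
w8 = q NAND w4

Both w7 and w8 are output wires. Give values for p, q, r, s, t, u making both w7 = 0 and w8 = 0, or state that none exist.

p=0 q=1 r=0 s=1 t=0 u=1

Check with p=0 q=1 r=0 s=1 t=0 u=1:
w1 = t XOR p = 0 XOR 0 = 0
w2 = w1 NOR s = 0 NOR 1 = 0
w3 = w2 OR w1 = 0 OR 0 = 0
w4 = w3 NOR r = 0 NOR 0 = 1
w5 = u NAND w4 = 1 NAND 1 = 0
w6 = NOT w5 = NOT 0 = 1
w7 = w3 NOR w6 = 0 NOR 1 = 0
w8 = q NAND w4 = 1 NAND 1 = 0
So w7 = 0 and w8 = 0.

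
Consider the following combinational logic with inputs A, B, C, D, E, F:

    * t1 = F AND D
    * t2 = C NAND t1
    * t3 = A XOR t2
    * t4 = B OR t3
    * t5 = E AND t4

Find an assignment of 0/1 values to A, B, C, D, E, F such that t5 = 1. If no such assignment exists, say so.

Check with A=0, B=0, C=0, D=0, E=1, F=0:
t1 = F AND D = 0 AND 0 = 0
t2 = C NAND t1 = 0 NAND 0 = 1
t3 = A XOR t2 = 0 XOR 1 = 1
t4 = B OR t3 = 0 OR 1 = 1
t5 = E AND t4 = 1 AND 1 = 1
So t5 = 1 as required.

A=0, B=0, C=0, D=0, E=1, F=0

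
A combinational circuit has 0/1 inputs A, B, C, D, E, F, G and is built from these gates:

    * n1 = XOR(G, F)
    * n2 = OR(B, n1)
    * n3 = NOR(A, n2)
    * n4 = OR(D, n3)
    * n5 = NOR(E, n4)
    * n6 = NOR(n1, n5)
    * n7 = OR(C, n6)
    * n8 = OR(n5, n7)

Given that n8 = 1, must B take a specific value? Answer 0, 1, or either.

Both values of B occur among assignments with n8 = 1:
  B=0: A=0, B=0, C=0, D=0, E=0, F=0, G=0
  B=1: A=0, B=1, C=0, D=0, E=0, F=0, G=0

either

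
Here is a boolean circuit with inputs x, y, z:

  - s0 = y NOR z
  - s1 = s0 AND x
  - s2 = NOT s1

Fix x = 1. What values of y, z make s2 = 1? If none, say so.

y=0, z=1

Check with x = 1 and y=0, z=1:
s0 = y NOR z = 0 NOR 1 = 0
s1 = s0 AND x = 0 AND 1 = 0
s2 = NOT s1 = NOT 0 = 1
So s2 = 1.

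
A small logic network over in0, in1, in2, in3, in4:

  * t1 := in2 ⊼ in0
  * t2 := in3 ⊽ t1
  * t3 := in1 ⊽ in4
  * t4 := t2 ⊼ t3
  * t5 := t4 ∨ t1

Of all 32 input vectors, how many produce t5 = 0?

1

t5 = t4 ∨ t1 must be 0, so both t4 = 0 and t1 = 0.
t4 = t2 ⊼ t3 must be 0, so both t2 = 1 and t3 = 1.
t1 = in2 ⊼ in0 must be 0, so both in2 = 1 and in0 = 1.
Satisfying assignments:
  in0=1, in1=0, in2=1, in3=0, in4=0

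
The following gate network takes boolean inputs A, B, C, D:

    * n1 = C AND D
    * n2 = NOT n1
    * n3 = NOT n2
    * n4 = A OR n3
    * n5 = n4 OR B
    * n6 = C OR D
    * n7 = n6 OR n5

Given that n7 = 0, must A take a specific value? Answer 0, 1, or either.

0

n7 = n6 OR n5 must be 0, so both n6 = 0 and n5 = 0.
n6 = C OR D must be 0, so both C = 0 and D = 0.
Every assignment with n7 = 0 has A = 0; there are 1 such assignment(s).
  A=0, B=0, C=0, D=0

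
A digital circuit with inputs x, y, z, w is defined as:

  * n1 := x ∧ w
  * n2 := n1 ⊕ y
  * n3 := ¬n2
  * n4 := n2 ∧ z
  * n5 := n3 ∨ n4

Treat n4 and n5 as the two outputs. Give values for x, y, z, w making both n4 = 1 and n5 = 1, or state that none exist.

Check with x=0 y=1 z=1 w=0:
n1 = x ∧ w = 0 ∧ 0 = 0
n2 = n1 ⊕ y = 0 ⊕ 1 = 1
n3 = ¬n2 = ¬1 = 0
n4 = n2 ∧ z = 1 ∧ 1 = 1
n5 = n3 ∨ n4 = 0 ∨ 1 = 1
So n4 = 1 and n5 = 1.

x=0 y=1 z=1 w=0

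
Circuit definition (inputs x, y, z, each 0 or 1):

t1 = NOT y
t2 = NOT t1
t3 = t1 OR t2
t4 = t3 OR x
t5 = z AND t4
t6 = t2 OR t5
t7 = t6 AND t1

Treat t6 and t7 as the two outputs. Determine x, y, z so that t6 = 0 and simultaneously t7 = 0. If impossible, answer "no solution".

Check with x=0 y=0 z=0:
t1 = NOT y = NOT 0 = 1
t2 = NOT t1 = NOT 1 = 0
t3 = t1 OR t2 = 1 OR 0 = 1
t4 = t3 OR x = 1 OR 0 = 1
t5 = z AND t4 = 0 AND 1 = 0
t6 = t2 OR t5 = 0 OR 0 = 0
t7 = t6 AND t1 = 0 AND 1 = 0
So t6 = 0 and t7 = 0.

x=0 y=0 z=0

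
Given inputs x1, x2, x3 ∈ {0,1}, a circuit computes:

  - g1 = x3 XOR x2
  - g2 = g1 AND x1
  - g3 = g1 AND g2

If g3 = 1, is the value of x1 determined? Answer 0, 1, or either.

1

g3 = g1 AND g2 must be 1, so both g1 = 1 and g2 = 1.
g1 = x3 XOR x2 must be 1, so x3 and x2 differ.
g2 = g1 AND x1 must be 1, so both g1 = 1 and x1 = 1.
Every assignment with g3 = 1 has x1 = 1; there are 2 such assignment(s).
  x1=1, x2=0, x3=1
  x1=1, x2=1, x3=0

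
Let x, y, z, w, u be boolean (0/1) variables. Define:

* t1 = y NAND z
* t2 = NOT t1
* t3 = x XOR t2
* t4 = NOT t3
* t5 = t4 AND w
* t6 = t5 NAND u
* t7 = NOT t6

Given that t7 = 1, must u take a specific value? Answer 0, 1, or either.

1

t7 = NOT t6 must be 1, so t6 = 0.
t6 = t5 NAND u must be 0, so both t5 = 1 and u = 1.
Every assignment with t7 = 1 has u = 1; there are 4 such assignment(s).
  x=0, y=0, z=0, w=1, u=1
  x=0, y=0, z=1, w=1, u=1
  x=0, y=1, z=0, w=1, u=1
  x=1, y=1, z=1, w=1, u=1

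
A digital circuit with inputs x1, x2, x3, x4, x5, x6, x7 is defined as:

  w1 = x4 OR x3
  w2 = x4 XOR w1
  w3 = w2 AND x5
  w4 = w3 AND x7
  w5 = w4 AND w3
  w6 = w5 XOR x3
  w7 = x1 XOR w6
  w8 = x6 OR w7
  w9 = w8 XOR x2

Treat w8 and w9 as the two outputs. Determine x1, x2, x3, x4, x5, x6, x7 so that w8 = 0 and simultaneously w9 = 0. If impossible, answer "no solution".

x1=0, x2=0, x3=0, x4=0, x5=1, x6=0, x7=1

Check with x1=0, x2=0, x3=0, x4=0, x5=1, x6=0, x7=1:
w1 = x4 OR x3 = 0 OR 0 = 0
w2 = x4 XOR w1 = 0 XOR 0 = 0
w3 = w2 AND x5 = 0 AND 1 = 0
w4 = w3 AND x7 = 0 AND 1 = 0
w5 = w4 AND w3 = 0 AND 0 = 0
w6 = w5 XOR x3 = 0 XOR 0 = 0
w7 = x1 XOR w6 = 0 XOR 0 = 0
w8 = x6 OR w7 = 0 OR 0 = 0
w9 = w8 XOR x2 = 0 XOR 0 = 0
So w8 = 0 and w9 = 0.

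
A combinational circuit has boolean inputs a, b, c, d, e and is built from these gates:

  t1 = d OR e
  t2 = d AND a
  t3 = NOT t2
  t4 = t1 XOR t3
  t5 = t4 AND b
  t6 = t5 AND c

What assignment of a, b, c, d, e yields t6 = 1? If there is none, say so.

t6 = t5 AND c must be 1, so both t5 = 1 and c = 1.
t5 = t4 AND b must be 1, so both t4 = 1 and b = 1.
Check with a=1, b=1, c=1, d=0, e=0:
t1 = d OR e = 0 OR 0 = 0
t2 = d AND a = 0 AND 1 = 0
t3 = NOT t2 = NOT 0 = 1
t4 = t1 XOR t3 = 0 XOR 1 = 1
t5 = t4 AND b = 1 AND 1 = 1
t6 = t5 AND c = 1 AND 1 = 1
So t6 = 1 as required.

a=1, b=1, c=1, d=0, e=0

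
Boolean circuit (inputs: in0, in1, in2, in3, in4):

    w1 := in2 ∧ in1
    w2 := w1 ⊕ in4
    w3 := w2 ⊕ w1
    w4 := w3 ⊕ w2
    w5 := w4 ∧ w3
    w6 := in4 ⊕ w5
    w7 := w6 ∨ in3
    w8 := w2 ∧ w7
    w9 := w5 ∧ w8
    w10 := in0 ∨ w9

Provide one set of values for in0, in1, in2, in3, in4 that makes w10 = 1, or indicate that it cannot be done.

w10 = in0 ∨ w9 must be 1, so at least one of in0, w9 is 1.
Check with in0=1, in1=0, in2=0, in3=0, in4=0:
w1 = in2 ∧ in1 = 0 ∧ 0 = 0
w2 = w1 ⊕ in4 = 0 ⊕ 0 = 0
w3 = w2 ⊕ w1 = 0 ⊕ 0 = 0
w4 = w3 ⊕ w2 = 0 ⊕ 0 = 0
w5 = w4 ∧ w3 = 0 ∧ 0 = 0
w6 = in4 ⊕ w5 = 0 ⊕ 0 = 0
w7 = w6 ∨ in3 = 0 ∨ 0 = 0
w8 = w2 ∧ w7 = 0 ∧ 0 = 0
w9 = w5 ∧ w8 = 0 ∧ 0 = 0
w10 = in0 ∨ w9 = 1 ∨ 0 = 1
So w10 = 1 as required.

in0=1, in1=0, in2=0, in3=0, in4=0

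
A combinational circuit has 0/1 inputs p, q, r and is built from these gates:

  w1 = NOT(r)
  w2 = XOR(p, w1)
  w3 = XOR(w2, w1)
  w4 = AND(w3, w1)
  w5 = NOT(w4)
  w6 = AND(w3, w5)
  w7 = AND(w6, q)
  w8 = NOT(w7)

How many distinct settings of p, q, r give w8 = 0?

w8 = NOT(w7) must be 0, so w7 = 1.
Satisfying assignments:
  p=1, q=1, r=1

1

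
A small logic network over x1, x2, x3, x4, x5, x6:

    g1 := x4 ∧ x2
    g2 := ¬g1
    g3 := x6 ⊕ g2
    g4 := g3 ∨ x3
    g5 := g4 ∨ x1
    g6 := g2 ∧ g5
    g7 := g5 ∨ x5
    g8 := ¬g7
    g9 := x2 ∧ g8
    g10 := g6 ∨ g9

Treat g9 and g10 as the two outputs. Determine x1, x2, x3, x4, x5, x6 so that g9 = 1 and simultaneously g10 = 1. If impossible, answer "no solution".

Check with x1=0, x2=1, x3=0, x4=1, x5=0, x6=0:
g1 = x4 ∧ x2 = 1 ∧ 1 = 1
g2 = ¬g1 = ¬1 = 0
g3 = x6 ⊕ g2 = 0 ⊕ 0 = 0
g4 = g3 ∨ x3 = 0 ∨ 0 = 0
g5 = g4 ∨ x1 = 0 ∨ 0 = 0
g6 = g2 ∧ g5 = 0 ∧ 0 = 0
g7 = g5 ∨ x5 = 0 ∨ 0 = 0
g8 = ¬g7 = ¬0 = 1
g9 = x2 ∧ g8 = 1 ∧ 1 = 1
g10 = g6 ∨ g9 = 0 ∨ 1 = 1
So g9 = 1 and g10 = 1.

x1=0, x2=1, x3=0, x4=1, x5=0, x6=0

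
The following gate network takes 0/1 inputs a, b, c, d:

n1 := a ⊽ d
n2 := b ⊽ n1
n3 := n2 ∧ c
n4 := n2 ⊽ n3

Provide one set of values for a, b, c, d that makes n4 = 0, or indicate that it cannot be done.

n4 = n2 ⊽ n3 must be 0, so at least one of n2, n3 is 1.
Check with a=1 b=0 c=1 d=0:
n1 = a ⊽ d = 1 ⊽ 0 = 0
n2 = b ⊽ n1 = 0 ⊽ 0 = 1
n3 = n2 ∧ c = 1 ∧ 1 = 1
n4 = n2 ⊽ n3 = 1 ⊽ 1 = 0
So n4 = 0 as required.

a=1 b=0 c=1 d=0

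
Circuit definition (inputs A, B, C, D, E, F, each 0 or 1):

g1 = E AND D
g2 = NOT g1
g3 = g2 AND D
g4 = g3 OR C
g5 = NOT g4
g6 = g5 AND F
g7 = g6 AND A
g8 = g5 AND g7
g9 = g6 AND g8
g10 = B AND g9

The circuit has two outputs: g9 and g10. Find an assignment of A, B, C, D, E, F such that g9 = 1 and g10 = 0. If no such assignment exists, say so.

Check with A=1, B=0, C=0, D=1, E=1, F=1:
g1 = E AND D = 1 AND 1 = 1
g2 = NOT g1 = NOT 1 = 0
g3 = g2 AND D = 0 AND 1 = 0
g4 = g3 OR C = 0 OR 0 = 0
g5 = NOT g4 = NOT 0 = 1
g6 = g5 AND F = 1 AND 1 = 1
g7 = g6 AND A = 1 AND 1 = 1
g8 = g5 AND g7 = 1 AND 1 = 1
g9 = g6 AND g8 = 1 AND 1 = 1
g10 = B AND g9 = 0 AND 1 = 0
So g9 = 1 and g10 = 0.

A=1, B=0, C=0, D=1, E=1, F=1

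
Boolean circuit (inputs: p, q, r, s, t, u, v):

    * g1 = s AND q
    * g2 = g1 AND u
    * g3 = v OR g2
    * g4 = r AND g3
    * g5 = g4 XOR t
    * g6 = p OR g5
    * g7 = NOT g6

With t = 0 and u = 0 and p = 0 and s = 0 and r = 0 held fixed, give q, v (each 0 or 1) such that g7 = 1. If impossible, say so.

q=1, v=0

g7 = NOT g6 must be 1, so g6 = 0.
g6 = p OR g5 must be 0, so both p = 0 and g5 = 0.
Check with t = 0 and u = 0 and p = 0 and s = 0 and r = 0 and q=1, v=0:
g1 = s AND q = 0 AND 1 = 0
g2 = g1 AND u = 0 AND 0 = 0
g3 = v OR g2 = 0 OR 0 = 0
g4 = r AND g3 = 0 AND 0 = 0
g5 = g4 XOR t = 0 XOR 0 = 0
g6 = p OR g5 = 0 OR 0 = 0
g7 = NOT g6 = NOT 0 = 1
So g7 = 1.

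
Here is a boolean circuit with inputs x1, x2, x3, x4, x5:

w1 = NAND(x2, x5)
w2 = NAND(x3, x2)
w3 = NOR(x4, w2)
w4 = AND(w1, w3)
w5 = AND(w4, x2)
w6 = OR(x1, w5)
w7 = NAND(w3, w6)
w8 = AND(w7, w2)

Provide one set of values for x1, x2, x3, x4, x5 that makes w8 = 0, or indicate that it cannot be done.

x1=0 x2=1 x3=1 x4=0 x5=1

w8 = AND(w7, w2) must be 0, so at least one of w7, w2 is 0.
Check with x1=0 x2=1 x3=1 x4=0 x5=1:
w1 = NAND(x2, x5) = NAND(1, 1) = 0
w2 = NAND(x3, x2) = NAND(1, 1) = 0
w3 = NOR(x4, w2) = NOR(0, 0) = 1
w4 = AND(w1, w3) = AND(0, 1) = 0
w5 = AND(w4, x2) = AND(0, 1) = 0
w6 = OR(x1, w5) = OR(0, 0) = 0
w7 = NAND(w3, w6) = NAND(1, 0) = 1
w8 = AND(w7, w2) = AND(1, 0) = 0
So w8 = 0 as required.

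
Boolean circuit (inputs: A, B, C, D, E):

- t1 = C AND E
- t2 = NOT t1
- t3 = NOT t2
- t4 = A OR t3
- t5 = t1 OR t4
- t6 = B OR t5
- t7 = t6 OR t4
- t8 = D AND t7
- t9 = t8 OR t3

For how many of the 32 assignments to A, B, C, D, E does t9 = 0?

t9 = t8 OR t3 must be 0, so both t8 = 0 and t3 = 0.
t8 = D AND t7 must be 0, so at least one of D, t7 is 0.
Enumerating the 32 input combinations, 15 give t9 = 0 and 17 give t9 = 1.

15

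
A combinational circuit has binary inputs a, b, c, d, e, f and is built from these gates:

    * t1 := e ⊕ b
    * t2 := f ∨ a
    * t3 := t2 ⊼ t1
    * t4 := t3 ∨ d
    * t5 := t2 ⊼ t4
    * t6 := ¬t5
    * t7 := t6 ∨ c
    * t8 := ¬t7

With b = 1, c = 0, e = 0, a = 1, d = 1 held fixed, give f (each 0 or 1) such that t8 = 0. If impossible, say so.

f=0

t8 = ¬t7 must be 0, so t7 = 1.
t7 = t6 ∨ c must be 1, so at least one of t6, c is 1.
Check with b = 1, c = 0, e = 0, a = 1, d = 1 and f=0:
t1 = e ⊕ b = 0 ⊕ 1 = 1
t2 = f ∨ a = 0 ∨ 1 = 1
t3 = t2 ⊼ t1 = 1 ⊼ 1 = 0
t4 = t3 ∨ d = 0 ∨ 1 = 1
t5 = t2 ⊼ t4 = 1 ⊼ 1 = 0
t6 = ¬t5 = ¬0 = 1
t7 = t6 ∨ c = 1 ∨ 0 = 1
t8 = ¬t7 = ¬1 = 0
So t8 = 0.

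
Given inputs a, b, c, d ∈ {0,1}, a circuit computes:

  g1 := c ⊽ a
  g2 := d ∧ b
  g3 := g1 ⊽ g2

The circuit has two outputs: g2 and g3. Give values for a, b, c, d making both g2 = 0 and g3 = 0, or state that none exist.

Check with a=0, b=0, c=0, d=1:
g1 = c ⊽ a = 0 ⊽ 0 = 1
g2 = d ∧ b = 1 ∧ 0 = 0
g3 = g1 ⊽ g2 = 1 ⊽ 0 = 0
So g2 = 0 and g3 = 0.

a=0, b=0, c=0, d=1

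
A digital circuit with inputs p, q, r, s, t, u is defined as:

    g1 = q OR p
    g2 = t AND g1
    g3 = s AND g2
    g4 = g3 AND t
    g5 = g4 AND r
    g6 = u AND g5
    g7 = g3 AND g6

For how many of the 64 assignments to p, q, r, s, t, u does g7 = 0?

g7 = g3 AND g6 must be 0, so at least one of g3, g6 is 0.
Enumerating the 64 input combinations, 61 give g7 = 0 and 3 give g7 = 1.

61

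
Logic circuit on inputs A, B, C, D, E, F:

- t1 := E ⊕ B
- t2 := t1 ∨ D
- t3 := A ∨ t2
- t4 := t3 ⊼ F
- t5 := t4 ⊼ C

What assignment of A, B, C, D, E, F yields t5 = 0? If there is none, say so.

A=0, B=0, C=1, D=1, E=0, F=0

t5 = t4 ⊼ C must be 0, so both t4 = 1 and C = 1.
Check with A=0, B=0, C=1, D=1, E=0, F=0:
t1 = E ⊕ B = 0 ⊕ 0 = 0
t2 = t1 ∨ D = 0 ∨ 1 = 1
t3 = A ∨ t2 = 0 ∨ 1 = 1
t4 = t3 ⊼ F = 1 ⊼ 0 = 1
t5 = t4 ⊼ C = 1 ⊼ 1 = 0
So t5 = 0 as required.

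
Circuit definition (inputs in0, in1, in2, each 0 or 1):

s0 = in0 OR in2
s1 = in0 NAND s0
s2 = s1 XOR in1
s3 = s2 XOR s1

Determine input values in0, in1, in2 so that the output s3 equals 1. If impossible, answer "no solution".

Check with in0=1 in1=1 in2=0:
s0 = in0 OR in2 = 1 OR 0 = 1
s1 = in0 NAND s0 = 1 NAND 1 = 0
s2 = s1 XOR in1 = 0 XOR 1 = 1
s3 = s2 XOR s1 = 1 XOR 0 = 1
So s3 = 1 as required.

in0=1 in1=1 in2=0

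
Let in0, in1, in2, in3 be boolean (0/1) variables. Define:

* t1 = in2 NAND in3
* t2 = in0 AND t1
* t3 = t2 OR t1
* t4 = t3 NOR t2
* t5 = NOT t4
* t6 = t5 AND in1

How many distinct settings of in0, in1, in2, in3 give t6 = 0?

t6 = t5 AND in1 must be 0, so at least one of t5, in1 is 0.
Enumerating the 16 input combinations, 10 give t6 = 0 and 6 give t6 = 1.

10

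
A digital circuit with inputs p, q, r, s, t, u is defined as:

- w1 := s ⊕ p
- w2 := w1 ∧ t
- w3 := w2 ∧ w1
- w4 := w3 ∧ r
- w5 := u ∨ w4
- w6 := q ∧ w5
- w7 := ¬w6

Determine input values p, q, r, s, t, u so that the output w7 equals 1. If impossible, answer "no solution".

w7 = ¬w6 must be 1, so w6 = 0.
w6 = q ∧ w5 must be 0, so at least one of q, w5 is 0.
Check with p=0 q=0 r=0 s=0 t=1 u=0:
w1 = s ⊕ p = 0 ⊕ 0 = 0
w2 = w1 ∧ t = 0 ∧ 1 = 0
w3 = w2 ∧ w1 = 0 ∧ 0 = 0
w4 = w3 ∧ r = 0 ∧ 0 = 0
w5 = u ∨ w4 = 0 ∨ 0 = 0
w6 = q ∧ w5 = 0 ∧ 0 = 0
w7 = ¬w6 = ¬0 = 1
So w7 = 1 as required.

p=0 q=0 r=0 s=0 t=1 u=0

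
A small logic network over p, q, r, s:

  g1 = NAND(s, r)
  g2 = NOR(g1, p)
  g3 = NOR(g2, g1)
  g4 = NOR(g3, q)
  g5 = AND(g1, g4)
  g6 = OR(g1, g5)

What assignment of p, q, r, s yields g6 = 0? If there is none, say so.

p=1, q=0, r=1, s=1

Check with p=1, q=0, r=1, s=1:
g1 = NAND(s, r) = NAND(1, 1) = 0
g2 = NOR(g1, p) = NOR(0, 1) = 0
g3 = NOR(g2, g1) = NOR(0, 0) = 1
g4 = NOR(g3, q) = NOR(1, 0) = 0
g5 = AND(g1, g4) = AND(0, 0) = 0
g6 = OR(g1, g5) = OR(0, 0) = 0
So g6 = 0 as required.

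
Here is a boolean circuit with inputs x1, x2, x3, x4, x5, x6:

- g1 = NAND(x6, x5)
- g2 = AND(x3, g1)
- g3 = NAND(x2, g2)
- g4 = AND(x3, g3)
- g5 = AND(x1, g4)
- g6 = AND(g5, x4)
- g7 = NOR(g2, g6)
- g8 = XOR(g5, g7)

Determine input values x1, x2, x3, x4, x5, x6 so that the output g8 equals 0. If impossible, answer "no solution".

Check with x1=0 x2=1 x3=1 x4=0 x5=0 x6=1:
g1 = NAND(x6, x5) = NAND(1, 0) = 1
g2 = AND(x3, g1) = AND(1, 1) = 1
g3 = NAND(x2, g2) = NAND(1, 1) = 0
g4 = AND(x3, g3) = AND(1, 0) = 0
g5 = AND(x1, g4) = AND(0, 0) = 0
g6 = AND(g5, x4) = AND(0, 0) = 0
g7 = NOR(g2, g6) = NOR(1, 0) = 0
g8 = XOR(g5, g7) = XOR(0, 0) = 0
So g8 = 0 as required.

x1=0 x2=1 x3=1 x4=0 x5=0 x6=1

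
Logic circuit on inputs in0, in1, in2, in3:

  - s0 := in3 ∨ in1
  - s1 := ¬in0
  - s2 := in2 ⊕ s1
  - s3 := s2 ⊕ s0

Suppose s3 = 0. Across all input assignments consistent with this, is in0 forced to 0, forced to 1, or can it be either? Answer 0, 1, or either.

either

Both values of in0 occur among assignments with s3 = 0:
  in0=0: in0=0, in1=0, in2=0, in3=1
  in0=1: in0=1, in1=0, in2=0, in3=0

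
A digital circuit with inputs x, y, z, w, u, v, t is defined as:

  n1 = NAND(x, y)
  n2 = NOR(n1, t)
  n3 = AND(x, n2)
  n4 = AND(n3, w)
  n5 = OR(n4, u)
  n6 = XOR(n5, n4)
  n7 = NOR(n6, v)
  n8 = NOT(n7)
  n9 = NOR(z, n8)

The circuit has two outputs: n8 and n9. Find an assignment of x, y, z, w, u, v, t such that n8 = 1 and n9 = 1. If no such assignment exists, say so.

Across all 128 input combinations, none give both n8 = 1 and n9 = 1.

no solution exists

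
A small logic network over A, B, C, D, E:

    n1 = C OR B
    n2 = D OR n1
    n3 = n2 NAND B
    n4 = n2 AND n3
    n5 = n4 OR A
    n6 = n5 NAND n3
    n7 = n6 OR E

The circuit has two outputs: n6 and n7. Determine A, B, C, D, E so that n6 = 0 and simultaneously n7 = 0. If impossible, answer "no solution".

Check with A=0, B=0, C=0, D=1, E=0:
n1 = C OR B = 0 OR 0 = 0
n2 = D OR n1 = 1 OR 0 = 1
n3 = n2 NAND B = 1 NAND 0 = 1
n4 = n2 AND n3 = 1 AND 1 = 1
n5 = n4 OR A = 1 OR 0 = 1
n6 = n5 NAND n3 = 1 NAND 1 = 0
n7 = n6 OR E = 0 OR 0 = 0
So n6 = 0 and n7 = 0.

A=0, B=0, C=0, D=1, E=0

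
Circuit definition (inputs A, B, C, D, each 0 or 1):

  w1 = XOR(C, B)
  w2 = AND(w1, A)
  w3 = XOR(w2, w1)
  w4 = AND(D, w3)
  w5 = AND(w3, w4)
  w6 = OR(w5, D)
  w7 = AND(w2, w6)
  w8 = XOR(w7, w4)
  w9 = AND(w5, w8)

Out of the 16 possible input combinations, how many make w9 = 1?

w9 = AND(w5, w8) must be 1, so both w5 = 1 and w8 = 1.
w5 = AND(w3, w4) must be 1, so both w3 = 1 and w4 = 1.
w8 = XOR(w7, w4) must be 1, so w7 and w4 differ.
Satisfying assignments:
  A=0, B=0, C=1, D=1
  A=0, B=1, C=0, D=1

2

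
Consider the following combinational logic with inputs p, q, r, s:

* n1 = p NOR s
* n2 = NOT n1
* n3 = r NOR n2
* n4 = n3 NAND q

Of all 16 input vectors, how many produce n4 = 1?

n4 = n3 NAND q must be 1, so at least one of n3, q is 0.
Enumerating the 16 input combinations, 15 give n4 = 1 and 1 give n4 = 0.

15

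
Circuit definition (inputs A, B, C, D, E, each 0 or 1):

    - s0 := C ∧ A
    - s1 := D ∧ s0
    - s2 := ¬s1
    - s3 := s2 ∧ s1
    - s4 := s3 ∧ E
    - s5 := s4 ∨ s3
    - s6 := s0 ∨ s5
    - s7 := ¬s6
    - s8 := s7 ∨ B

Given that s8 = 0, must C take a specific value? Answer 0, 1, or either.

s8 = s7 ∨ B must be 0, so both s7 = 0 and B = 0.
Every assignment with s8 = 0 has C = 1; there are 4 such assignment(s).
  A=1, B=0, C=1, D=0, E=0
  A=1, B=0, C=1, D=0, E=1
  A=1, B=0, C=1, D=1, E=0
  A=1, B=0, C=1, D=1, E=1

1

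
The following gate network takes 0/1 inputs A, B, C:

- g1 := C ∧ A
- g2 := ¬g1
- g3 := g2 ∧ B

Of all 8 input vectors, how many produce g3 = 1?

g3 = g2 ∧ B must be 1, so both g2 = 1 and B = 1.
g2 = ¬g1 must be 1, so g1 = 0.
g1 = C ∧ A must be 0, so at least one of C, A is 0.
Satisfying assignments:
  A=0, B=1, C=0
  A=0, B=1, C=1
  A=1, B=1, C=0

3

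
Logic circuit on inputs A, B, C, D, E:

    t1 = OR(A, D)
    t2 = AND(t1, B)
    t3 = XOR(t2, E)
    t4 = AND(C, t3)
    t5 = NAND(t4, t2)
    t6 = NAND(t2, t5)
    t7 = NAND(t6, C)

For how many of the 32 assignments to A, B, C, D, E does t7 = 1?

t7 = NAND(t6, C) must be 1, so at least one of t6, C is 0.
Enumerating the 32 input combinations, 19 give t7 = 1 and 13 give t7 = 0.

19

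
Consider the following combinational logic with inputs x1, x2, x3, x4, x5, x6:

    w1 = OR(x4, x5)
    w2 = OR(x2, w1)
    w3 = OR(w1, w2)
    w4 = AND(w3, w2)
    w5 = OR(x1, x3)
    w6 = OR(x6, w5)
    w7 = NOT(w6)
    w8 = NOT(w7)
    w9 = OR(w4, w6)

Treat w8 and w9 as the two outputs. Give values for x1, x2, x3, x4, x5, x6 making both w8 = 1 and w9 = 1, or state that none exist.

Check with x1=0 x2=0 x3=1 x4=1 x5=0 x6=0:
w1 = OR(x4, x5) = OR(1, 0) = 1
w2 = OR(x2, w1) = OR(0, 1) = 1
w3 = OR(w1, w2) = OR(1, 1) = 1
w4 = AND(w3, w2) = AND(1, 1) = 1
w5 = OR(x1, x3) = OR(0, 1) = 1
w6 = OR(x6, w5) = OR(0, 1) = 1
w7 = NOT(w6) = NOT 1 = 0
w8 = NOT(w7) = NOT 0 = 1
w9 = OR(w4, w6) = OR(1, 1) = 1
So w8 = 1 and w9 = 1.

x1=0 x2=0 x3=1 x4=1 x5=0 x6=0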